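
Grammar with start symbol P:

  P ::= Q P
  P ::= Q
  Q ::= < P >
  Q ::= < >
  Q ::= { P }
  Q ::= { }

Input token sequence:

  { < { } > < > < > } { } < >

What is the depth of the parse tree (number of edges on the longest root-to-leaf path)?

6

[P [Q { [P [Q < [P [Q { }]] >] [P [Q < >] [P [Q < >]]]] }] [P [Q { }] [P [Q < >]]]]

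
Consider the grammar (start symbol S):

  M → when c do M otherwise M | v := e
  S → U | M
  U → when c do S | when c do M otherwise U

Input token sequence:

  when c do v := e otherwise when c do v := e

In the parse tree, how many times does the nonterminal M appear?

[S [U when c do [M v := e] otherwise [U when c do [S [M v := e]]]]]

2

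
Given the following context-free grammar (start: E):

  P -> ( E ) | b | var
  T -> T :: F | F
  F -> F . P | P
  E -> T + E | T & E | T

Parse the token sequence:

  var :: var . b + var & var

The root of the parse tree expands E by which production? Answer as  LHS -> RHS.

[E [T [T [F [P var]]] :: [F [F [P var]] . [P b]]] + [E [T [F [P var]]] & [E [T [F [P var]]]]]]

E -> T + E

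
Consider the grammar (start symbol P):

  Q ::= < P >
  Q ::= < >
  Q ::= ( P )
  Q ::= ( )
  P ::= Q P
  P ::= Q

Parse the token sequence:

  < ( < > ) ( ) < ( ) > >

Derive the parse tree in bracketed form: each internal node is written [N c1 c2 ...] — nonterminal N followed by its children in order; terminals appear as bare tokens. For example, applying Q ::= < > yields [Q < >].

P
Q
< P >
< Q P >
< ( P ) P >
< ( Q ) P >
< ( < > ) P >
< ( < > ) Q P >
< ( < > ) ( ) P >
< ( < > ) ( ) Q >
< ( < > ) ( ) < P > >
< ( < > ) ( ) < Q > >
< ( < > ) ( ) < ( ) > >

[P [Q < [P [Q ( [P [Q < >]] )] [P [Q ( )] [P [Q < [P [Q ( )]] >]]]] >]]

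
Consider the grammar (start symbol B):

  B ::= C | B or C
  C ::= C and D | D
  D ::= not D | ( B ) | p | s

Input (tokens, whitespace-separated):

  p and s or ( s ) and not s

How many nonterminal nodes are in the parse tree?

14

[B [B [C [C [D p]] and [D s]]] or [C [C [D ( [B [C [D s]]] )]] and [D not [D s]]]]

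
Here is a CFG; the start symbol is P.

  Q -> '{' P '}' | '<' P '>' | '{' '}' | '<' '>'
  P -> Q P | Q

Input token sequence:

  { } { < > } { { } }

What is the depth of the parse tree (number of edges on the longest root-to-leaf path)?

6

[P [Q { }] [P [Q { [P [Q < >]] }] [P [Q { [P [Q { }]] }]]]]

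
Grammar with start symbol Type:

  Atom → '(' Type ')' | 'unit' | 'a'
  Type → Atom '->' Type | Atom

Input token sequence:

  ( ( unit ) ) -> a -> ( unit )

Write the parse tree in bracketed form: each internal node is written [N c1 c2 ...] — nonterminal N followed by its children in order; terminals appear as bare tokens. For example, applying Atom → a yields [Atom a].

[Type [Atom ( [Type [Atom ( [Type [Atom unit]] )]] )] -> [Type [Atom a] -> [Type [Atom ( [Type [Atom unit]] )]]]]

Type
Atom -> Type
( Type ) -> Type
( Atom ) -> Type
( ( Type ) ) -> Type
( ( Atom ) ) -> Type
( ( unit ) ) -> Type
( ( unit ) ) -> Atom -> Type
( ( unit ) ) -> a -> Type
( ( unit ) ) -> a -> Atom
( ( unit ) ) -> a -> ( Type )
( ( unit ) ) -> a -> ( Atom )
( ( unit ) ) -> a -> ( unit )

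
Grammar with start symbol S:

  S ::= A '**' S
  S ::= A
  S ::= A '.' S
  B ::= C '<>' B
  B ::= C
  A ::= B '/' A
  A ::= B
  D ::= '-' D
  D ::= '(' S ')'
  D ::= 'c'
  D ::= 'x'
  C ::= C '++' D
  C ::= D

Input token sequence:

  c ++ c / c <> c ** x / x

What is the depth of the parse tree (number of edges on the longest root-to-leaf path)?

7

[S [A [B [C [C [D c]] ++ [D c]]] / [A [B [C [D c]] <> [B [C [D c]]]]]] ** [S [A [B [C [D x]]] / [A [B [C [D x]]]]]]]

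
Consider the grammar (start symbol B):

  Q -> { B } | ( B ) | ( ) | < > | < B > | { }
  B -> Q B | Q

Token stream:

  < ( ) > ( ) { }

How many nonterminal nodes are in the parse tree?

8

[B [Q < [B [Q ( )]] >] [B [Q ( )] [B [Q { }]]]]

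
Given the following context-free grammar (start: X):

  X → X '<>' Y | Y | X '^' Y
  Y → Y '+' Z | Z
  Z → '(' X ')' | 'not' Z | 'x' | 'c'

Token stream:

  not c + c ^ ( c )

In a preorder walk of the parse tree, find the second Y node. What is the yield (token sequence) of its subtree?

[X [X [Y [Y [Z not [Z c]]] + [Z c]]] ^ [Y [Z ( [X [Y [Z c]]] )]]]

not c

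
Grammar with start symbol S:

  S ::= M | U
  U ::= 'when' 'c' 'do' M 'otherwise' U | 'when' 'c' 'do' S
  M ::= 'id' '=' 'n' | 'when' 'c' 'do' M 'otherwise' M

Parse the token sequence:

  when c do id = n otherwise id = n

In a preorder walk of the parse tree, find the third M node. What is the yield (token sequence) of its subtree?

[S [M when c do [M id = n] otherwise [M id = n]]]

id = n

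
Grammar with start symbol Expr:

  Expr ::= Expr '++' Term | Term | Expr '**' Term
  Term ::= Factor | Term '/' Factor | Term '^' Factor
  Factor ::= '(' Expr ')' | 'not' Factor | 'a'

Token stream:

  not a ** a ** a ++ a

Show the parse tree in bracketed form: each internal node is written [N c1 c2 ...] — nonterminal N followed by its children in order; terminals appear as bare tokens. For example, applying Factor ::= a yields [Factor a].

[Expr [Expr [Expr [Expr [Term [Factor not [Factor a]]]] ** [Term [Factor a]]] ** [Term [Factor a]]] ++ [Term [Factor a]]]

Expr
Expr ++ Term
Expr ** Term ++ Term
Expr ** Term ** Term ++ Term
Term ** Term ** Term ++ Term
Factor ** Term ** Term ++ Term
not Factor ** Term ** Term ++ Term
not a ** Term ** Term ++ Term
not a ** Factor ** Term ++ Term
not a ** a ** Term ++ Term
not a ** a ** Factor ++ Term
not a ** a ** a ++ Term
not a ** a ** a ++ Factor
not a ** a ** a ++ a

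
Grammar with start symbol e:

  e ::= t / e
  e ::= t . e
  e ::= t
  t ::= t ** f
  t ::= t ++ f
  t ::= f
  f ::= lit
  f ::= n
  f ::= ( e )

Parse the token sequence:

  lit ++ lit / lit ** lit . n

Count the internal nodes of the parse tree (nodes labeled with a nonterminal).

[e [t [t [f lit]] ++ [f lit]] / [e [t [t [f lit]] ** [f lit]] . [e [t [f n]]]]]

13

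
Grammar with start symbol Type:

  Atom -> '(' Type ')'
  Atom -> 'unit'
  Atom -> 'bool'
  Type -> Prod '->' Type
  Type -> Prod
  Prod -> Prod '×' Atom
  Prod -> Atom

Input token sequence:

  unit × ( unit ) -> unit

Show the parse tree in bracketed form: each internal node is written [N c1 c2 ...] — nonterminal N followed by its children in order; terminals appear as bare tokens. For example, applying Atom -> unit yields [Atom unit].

[Type [Prod [Prod [Atom unit]] × [Atom ( [Type [Prod [Atom unit]]] )]] -> [Type [Prod [Atom unit]]]]

Type
Prod -> Type
Prod × Atom -> Type
Atom × Atom -> Type
unit × Atom -> Type
unit × ( Type ) -> Type
unit × ( Prod ) -> Type
unit × ( Atom ) -> Type
unit × ( unit ) -> Type
unit × ( unit ) -> Prod
unit × ( unit ) -> Atom
unit × ( unit ) -> unit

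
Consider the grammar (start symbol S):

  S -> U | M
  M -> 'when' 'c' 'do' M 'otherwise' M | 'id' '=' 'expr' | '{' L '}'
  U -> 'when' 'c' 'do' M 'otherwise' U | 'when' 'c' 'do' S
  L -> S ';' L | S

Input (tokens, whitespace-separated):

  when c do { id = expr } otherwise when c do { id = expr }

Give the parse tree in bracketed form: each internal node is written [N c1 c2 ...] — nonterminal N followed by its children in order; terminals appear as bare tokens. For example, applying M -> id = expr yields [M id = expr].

S
U
when c do M otherwise U
when c do { L } otherwise U
when c do { S } otherwise U
when c do { M } otherwise U
when c do { id = expr } otherwise U
when c do { id = expr } otherwise when c do S
when c do { id = expr } otherwise when c do M
when c do { id = expr } otherwise when c do { L }
when c do { id = expr } otherwise when c do { S }
when c do { id = expr } otherwise when c do { M }
when c do { id = expr } otherwise when c do { id = expr }

[S [U when c do [M { [L [S [M id = expr]]] }] otherwise [U when c do [S [M { [L [S [M id = expr]]] }]]]]]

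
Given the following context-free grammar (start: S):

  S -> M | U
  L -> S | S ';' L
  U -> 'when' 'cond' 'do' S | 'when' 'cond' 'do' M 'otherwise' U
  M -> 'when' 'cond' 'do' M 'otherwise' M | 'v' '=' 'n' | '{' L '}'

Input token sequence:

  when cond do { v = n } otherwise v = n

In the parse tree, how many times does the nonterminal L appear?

[S [M when cond do [M { [L [S [M v = n]]] }] otherwise [M v = n]]]

1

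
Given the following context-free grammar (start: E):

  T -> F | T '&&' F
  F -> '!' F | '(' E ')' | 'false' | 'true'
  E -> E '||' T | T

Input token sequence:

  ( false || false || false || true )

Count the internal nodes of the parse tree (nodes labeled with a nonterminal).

15

[E [T [F ( [E [E [E [E [T [F false]]] || [T [F false]]] || [T [F false]]] || [T [F true]]] )]]]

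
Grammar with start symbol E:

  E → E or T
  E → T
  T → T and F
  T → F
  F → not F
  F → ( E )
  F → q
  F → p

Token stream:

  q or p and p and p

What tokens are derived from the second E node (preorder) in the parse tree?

[E [E [T [F q]]] or [T [T [T [F p]] and [F p]] and [F p]]]

q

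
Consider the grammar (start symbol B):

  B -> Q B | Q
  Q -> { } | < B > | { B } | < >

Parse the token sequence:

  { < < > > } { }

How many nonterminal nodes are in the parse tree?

[B [Q { [B [Q < [B [Q < >]] >]] }] [B [Q { }]]]

8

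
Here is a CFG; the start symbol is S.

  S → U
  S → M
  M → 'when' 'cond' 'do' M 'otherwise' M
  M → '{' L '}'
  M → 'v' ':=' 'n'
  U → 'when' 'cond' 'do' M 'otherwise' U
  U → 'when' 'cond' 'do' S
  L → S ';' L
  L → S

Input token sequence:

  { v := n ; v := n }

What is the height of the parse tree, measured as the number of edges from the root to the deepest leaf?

[S [M { [L [S [M v := n]] ; [L [S [M v := n]]]] }]]

6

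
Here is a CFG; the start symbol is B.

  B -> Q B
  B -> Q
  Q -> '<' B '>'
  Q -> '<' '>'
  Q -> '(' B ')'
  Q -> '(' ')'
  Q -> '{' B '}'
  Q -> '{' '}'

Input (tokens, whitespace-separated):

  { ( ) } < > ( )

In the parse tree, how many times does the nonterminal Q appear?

[B [Q { [B [Q ( )]] }] [B [Q < >] [B [Q ( )]]]]

4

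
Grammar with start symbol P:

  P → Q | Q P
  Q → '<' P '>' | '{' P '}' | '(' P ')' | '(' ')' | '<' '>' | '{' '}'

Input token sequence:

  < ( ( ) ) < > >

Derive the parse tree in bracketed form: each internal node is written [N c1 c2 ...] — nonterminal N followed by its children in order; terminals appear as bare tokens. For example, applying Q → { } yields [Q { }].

P
Q
< P >
< Q P >
< ( P ) P >
< ( Q ) P >
< ( ( ) ) P >
< ( ( ) ) Q >
< ( ( ) ) < > >

[P [Q < [P [Q ( [P [Q ( )]] )] [P [Q < >]]] >]]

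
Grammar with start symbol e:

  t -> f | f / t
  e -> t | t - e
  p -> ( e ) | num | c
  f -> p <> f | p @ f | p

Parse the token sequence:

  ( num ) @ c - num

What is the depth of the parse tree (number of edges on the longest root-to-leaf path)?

[e [t [f [p ( [e [t [f [p num]]]] )] @ [f [p c]]]] - [e [t [f [p num]]]]]

8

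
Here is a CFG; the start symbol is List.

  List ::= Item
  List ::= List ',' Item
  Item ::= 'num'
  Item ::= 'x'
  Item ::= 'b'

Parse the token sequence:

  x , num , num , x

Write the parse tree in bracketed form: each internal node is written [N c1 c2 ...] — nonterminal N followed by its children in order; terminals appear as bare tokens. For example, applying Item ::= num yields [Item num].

[List [List [List [List [Item x]] , [Item num]] , [Item num]] , [Item x]]

List
List , Item
List , Item , Item
List , Item , Item , Item
Item , Item , Item , Item
x , Item , Item , Item
x , num , Item , Item
x , num , num , Item
x , num , num , x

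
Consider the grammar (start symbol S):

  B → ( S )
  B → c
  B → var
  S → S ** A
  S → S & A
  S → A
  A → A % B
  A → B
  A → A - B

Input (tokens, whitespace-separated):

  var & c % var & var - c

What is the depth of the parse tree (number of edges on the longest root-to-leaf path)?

5

[S [S [S [A [B var]]] & [A [A [B c]] % [B var]]] & [A [A [B var]] - [B c]]]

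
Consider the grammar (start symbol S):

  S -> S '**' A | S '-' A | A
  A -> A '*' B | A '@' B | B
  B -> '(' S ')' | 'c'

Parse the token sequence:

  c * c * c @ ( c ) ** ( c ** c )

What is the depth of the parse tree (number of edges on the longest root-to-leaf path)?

7

[S [S [A [A [A [A [B c]] * [B c]] * [B c]] @ [B ( [S [A [B c]]] )]]] ** [A [B ( [S [S [A [B c]]] ** [A [B c]]] )]]]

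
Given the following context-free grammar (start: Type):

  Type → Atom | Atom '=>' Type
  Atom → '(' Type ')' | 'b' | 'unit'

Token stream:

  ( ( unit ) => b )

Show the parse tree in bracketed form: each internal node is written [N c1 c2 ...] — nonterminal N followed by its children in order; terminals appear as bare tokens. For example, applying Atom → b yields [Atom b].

[Type [Atom ( [Type [Atom ( [Type [Atom unit]] )] => [Type [Atom b]]] )]]

Type
Atom
( Type )
( Atom => Type )
( ( Type ) => Type )
( ( Atom ) => Type )
( ( unit ) => Type )
( ( unit ) => Atom )
( ( unit ) => b )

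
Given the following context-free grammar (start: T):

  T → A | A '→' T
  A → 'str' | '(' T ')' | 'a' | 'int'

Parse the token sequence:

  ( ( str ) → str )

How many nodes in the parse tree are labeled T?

4

[T [A ( [T [A ( [T [A str]] )] → [T [A str]]] )]]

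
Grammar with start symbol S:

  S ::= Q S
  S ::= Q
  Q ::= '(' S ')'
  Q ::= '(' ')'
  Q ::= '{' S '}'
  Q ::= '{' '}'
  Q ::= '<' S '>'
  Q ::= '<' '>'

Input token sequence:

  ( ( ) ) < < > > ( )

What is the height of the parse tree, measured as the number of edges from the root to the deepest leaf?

5

[S [Q ( [S [Q ( )]] )] [S [Q < [S [Q < >]] >] [S [Q ( )]]]]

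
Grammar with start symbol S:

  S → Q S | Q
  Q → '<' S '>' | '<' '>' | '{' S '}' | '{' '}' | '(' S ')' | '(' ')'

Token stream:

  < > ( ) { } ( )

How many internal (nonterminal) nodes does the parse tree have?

[S [Q < >] [S [Q ( )] [S [Q { }] [S [Q ( )]]]]]

8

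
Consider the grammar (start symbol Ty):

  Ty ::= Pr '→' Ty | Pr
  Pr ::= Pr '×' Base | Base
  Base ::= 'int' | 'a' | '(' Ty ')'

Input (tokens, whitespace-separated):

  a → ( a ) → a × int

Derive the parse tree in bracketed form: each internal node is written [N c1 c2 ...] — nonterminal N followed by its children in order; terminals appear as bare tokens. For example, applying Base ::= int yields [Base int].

[Ty [Pr [Base a]] → [Ty [Pr [Base ( [Ty [Pr [Base a]]] )]] → [Ty [Pr [Pr [Base a]] × [Base int]]]]]

Ty
Pr → Ty
Base → Ty
a → Ty
a → Pr → Ty
a → Base → Ty
a → ( Ty ) → Ty
a → ( Pr ) → Ty
a → ( Base ) → Ty
a → ( a ) → Ty
a → ( a ) → Pr
a → ( a ) → Pr × Base
a → ( a ) → Base × Base
a → ( a ) → a × Base
a → ( a ) → a × int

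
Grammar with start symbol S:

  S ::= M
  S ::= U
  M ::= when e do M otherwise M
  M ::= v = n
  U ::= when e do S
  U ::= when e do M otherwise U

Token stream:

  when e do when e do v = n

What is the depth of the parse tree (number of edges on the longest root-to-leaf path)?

6

[S [U when e do [S [U when e do [S [M v = n]]]]]]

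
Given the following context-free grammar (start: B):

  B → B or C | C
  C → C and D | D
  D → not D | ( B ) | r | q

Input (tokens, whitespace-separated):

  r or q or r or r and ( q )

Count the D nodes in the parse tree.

6

[B [B [B [B [C [D r]]] or [C [D q]]] or [C [D r]]] or [C [C [D r]] and [D ( [B [C [D q]]] )]]]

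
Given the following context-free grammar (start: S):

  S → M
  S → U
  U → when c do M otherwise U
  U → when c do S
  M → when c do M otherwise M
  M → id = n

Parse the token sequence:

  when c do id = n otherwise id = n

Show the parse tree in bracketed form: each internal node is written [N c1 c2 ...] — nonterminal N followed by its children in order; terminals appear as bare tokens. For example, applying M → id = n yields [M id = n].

S
M
when c do M otherwise M
when c do id = n otherwise M
when c do id = n otherwise id = n

[S [M when c do [M id = n] otherwise [M id = n]]]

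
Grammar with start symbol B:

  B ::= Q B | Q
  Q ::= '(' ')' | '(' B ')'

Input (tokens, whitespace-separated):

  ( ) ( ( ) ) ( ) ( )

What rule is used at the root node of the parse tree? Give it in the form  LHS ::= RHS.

[B [Q ( )] [B [Q ( [B [Q ( )]] )] [B [Q ( )] [B [Q ( )]]]]]

B ::= Q B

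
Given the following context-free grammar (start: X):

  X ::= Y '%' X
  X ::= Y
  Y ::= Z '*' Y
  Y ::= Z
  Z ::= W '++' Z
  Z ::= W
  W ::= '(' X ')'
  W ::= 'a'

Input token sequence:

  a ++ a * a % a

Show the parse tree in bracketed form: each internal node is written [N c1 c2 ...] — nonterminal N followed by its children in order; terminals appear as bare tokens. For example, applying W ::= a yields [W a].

[X [Y [Z [W a] ++ [Z [W a]]] * [Y [Z [W a]]]] % [X [Y [Z [W a]]]]]

X
Y % X
Z * Y % X
W ++ Z * Y % X
a ++ Z * Y % X
a ++ W * Y % X
a ++ a * Y % X
a ++ a * Z % X
a ++ a * W % X
a ++ a * a % X
a ++ a * a % Y
a ++ a * a % Z
a ++ a * a % W
a ++ a * a % a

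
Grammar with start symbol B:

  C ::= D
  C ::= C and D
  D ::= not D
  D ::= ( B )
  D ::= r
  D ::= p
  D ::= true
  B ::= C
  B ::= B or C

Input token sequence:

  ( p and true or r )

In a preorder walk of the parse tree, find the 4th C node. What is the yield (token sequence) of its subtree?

[B [C [D ( [B [B [C [C [D p]] and [D true]]] or [C [D r]]] )]]]

r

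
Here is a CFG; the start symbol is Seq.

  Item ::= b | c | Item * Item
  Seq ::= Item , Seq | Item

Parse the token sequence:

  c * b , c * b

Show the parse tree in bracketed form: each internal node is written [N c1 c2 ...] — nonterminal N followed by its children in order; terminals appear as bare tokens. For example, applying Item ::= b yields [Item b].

[Seq [Item [Item c] * [Item b]] , [Seq [Item [Item c] * [Item b]]]]

Seq
Item , Seq
Item * Item , Seq
c * Item , Seq
c * b , Seq
c * b , Item
c * b , Item * Item
c * b , c * Item
c * b , c * b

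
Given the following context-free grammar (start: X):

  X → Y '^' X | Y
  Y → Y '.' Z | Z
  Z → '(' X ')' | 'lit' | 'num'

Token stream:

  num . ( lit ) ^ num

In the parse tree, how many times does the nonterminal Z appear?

[X [Y [Y [Z num]] . [Z ( [X [Y [Z lit]]] )]] ^ [X [Y [Z num]]]]

4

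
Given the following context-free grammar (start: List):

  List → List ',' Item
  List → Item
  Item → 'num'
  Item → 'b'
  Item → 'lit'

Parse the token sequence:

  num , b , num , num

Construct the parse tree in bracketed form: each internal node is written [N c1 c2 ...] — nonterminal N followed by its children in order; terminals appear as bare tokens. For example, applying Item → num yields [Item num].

List
List , Item
List , Item , Item
List , Item , Item , Item
Item , Item , Item , Item
num , Item , Item , Item
num , b , Item , Item
num , b , num , Item
num , b , num , num

[List [List [List [List [Item num]] , [Item b]] , [Item num]] , [Item num]]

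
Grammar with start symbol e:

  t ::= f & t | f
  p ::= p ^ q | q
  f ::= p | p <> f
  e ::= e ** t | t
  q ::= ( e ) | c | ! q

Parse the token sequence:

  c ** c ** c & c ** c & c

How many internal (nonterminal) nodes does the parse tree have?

[e [e [e [e [t [f [p [q c]]]]] ** [t [f [p [q c]]]]] ** [t [f [p [q c]]] & [t [f [p [q c]]]]]] ** [t [f [p [q c]]] & [t [f [p [q c]]]]]]

28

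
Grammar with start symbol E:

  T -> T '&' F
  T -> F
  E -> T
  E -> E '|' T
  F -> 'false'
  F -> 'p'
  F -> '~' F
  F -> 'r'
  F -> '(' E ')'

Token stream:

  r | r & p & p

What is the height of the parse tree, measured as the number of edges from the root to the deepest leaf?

5

[E [E [T [F r]]] | [T [T [T [F r]] & [F p]] & [F p]]]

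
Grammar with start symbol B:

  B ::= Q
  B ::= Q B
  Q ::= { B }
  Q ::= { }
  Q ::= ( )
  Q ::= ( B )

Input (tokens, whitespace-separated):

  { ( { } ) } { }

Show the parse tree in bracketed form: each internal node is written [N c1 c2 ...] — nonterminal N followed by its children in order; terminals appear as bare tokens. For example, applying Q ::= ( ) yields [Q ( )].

B
Q B
{ B } B
{ Q } B
{ ( B ) } B
{ ( Q ) } B
{ ( { } ) } B
{ ( { } ) } Q
{ ( { } ) } { }

[B [Q { [B [Q ( [B [Q { }]] )]] }] [B [Q { }]]]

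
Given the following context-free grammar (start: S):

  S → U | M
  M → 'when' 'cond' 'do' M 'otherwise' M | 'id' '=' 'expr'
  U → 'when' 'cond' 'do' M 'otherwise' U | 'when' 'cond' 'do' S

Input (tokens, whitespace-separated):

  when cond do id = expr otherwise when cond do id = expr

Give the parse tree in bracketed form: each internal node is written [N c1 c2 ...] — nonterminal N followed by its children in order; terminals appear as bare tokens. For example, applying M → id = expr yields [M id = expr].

[S [U when cond do [M id = expr] otherwise [U when cond do [S [M id = expr]]]]]

S
U
when cond do M otherwise U
when cond do id = expr otherwise U
when cond do id = expr otherwise when cond do S
when cond do id = expr otherwise when cond do M
when cond do id = expr otherwise when cond do id = expr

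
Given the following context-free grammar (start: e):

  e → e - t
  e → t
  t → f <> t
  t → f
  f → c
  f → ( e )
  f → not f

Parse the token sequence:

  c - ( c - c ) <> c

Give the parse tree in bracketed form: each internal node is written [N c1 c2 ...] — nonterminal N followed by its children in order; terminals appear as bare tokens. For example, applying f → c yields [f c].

e
e - t
t - t
f - t
c - t
c - f <> t
c - ( e ) <> t
c - ( e - t ) <> t
c - ( t - t ) <> t
c - ( f - t ) <> t
c - ( c - t ) <> t
c - ( c - f ) <> t
c - ( c - c ) <> t
c - ( c - c ) <> f
c - ( c - c ) <> c

[e [e [t [f c]]] - [t [f ( [e [e [t [f c]]] - [t [f c]]] )] <> [t [f c]]]]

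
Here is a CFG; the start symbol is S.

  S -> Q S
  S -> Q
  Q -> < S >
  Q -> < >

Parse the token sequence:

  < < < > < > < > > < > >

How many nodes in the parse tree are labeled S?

6

[S [Q < [S [Q < [S [Q < >] [S [Q < >] [S [Q < >]]]] >] [S [Q < >]]] >]]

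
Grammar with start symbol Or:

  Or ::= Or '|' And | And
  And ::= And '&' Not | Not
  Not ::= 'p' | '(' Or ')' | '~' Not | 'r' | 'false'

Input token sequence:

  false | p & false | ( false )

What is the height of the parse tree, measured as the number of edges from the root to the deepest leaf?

6

[Or [Or [Or [And [Not false]]] | [And [And [Not p]] & [Not false]]] | [And [Not ( [Or [And [Not false]]] )]]]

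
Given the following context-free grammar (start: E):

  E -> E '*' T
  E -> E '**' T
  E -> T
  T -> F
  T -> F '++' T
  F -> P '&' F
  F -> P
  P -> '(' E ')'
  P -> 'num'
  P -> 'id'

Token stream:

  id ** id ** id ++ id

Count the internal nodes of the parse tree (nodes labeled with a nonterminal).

[E [E [E [T [F [P id]]]] ** [T [F [P id]]]] ** [T [F [P id]] ++ [T [F [P id]]]]]

15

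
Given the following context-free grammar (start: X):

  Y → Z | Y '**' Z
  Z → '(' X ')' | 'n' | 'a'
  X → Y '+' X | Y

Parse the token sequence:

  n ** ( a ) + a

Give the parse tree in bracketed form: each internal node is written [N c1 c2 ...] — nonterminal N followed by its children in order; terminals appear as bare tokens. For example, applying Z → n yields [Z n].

[X [Y [Y [Z n]] ** [Z ( [X [Y [Z a]]] )]] + [X [Y [Z a]]]]

X
Y + X
Y ** Z + X
Z ** Z + X
n ** Z + X
n ** ( X ) + X
n ** ( Y ) + X
n ** ( Z ) + X
n ** ( a ) + X
n ** ( a ) + Y
n ** ( a ) + Z
n ** ( a ) + a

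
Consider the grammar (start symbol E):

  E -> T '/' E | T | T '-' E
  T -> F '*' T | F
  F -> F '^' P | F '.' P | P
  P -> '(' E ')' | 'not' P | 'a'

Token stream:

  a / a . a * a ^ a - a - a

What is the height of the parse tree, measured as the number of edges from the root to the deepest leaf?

[E [T [F [P a]]] / [E [T [F [F [P a]] . [P a]] * [T [F [F [P a]] ^ [P a]]]] - [E [T [F [P a]]] - [E [T [F [P a]]]]]]]

7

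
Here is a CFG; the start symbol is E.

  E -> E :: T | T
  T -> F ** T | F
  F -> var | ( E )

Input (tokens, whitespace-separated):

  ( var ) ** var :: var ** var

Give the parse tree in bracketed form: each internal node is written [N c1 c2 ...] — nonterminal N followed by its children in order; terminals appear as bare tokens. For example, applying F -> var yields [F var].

E
E :: T
T :: T
F ** T :: T
( E ) ** T :: T
( T ) ** T :: T
( F ) ** T :: T
( var ) ** T :: T
( var ) ** F :: T
( var ) ** var :: T
( var ) ** var :: F ** T
( var ) ** var :: var ** T
( var ) ** var :: var ** F
( var ) ** var :: var ** var

[E [E [T [F ( [E [T [F var]]] )] ** [T [F var]]]] :: [T [F var] ** [T [F var]]]]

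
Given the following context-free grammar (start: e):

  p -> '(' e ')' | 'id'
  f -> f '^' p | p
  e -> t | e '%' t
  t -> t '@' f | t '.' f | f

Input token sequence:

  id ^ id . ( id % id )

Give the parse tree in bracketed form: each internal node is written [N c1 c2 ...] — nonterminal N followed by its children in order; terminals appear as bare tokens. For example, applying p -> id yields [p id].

[e [t [t [f [f [p id]] ^ [p id]]] . [f [p ( [e [e [t [f [p id]]]] % [t [f [p id]]]] )]]]]

e
t
t . f
f . f
f ^ p . f
p ^ p . f
id ^ p . f
id ^ id . f
id ^ id . p
id ^ id . ( e )
id ^ id . ( e % t )
id ^ id . ( t % t )
id ^ id . ( f % t )
id ^ id . ( p % t )
id ^ id . ( id % t )
id ^ id . ( id % f )
id ^ id . ( id % p )
id ^ id . ( id % id )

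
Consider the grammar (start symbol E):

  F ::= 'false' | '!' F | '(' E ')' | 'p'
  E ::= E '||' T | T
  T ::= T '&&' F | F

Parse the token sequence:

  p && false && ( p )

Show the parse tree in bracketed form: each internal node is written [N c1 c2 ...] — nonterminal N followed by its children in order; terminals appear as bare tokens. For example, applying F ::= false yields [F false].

E
T
T && F
T && F && F
F && F && F
p && F && F
p && false && F
p && false && ( E )
p && false && ( T )
p && false && ( F )
p && false && ( p )

[E [T [T [T [F p]] && [F false]] && [F ( [E [T [F p]]] )]]]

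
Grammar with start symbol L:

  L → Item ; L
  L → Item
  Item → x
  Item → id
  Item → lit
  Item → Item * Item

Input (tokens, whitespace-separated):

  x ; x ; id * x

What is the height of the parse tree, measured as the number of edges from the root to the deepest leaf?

5

[L [Item x] ; [L [Item x] ; [L [Item [Item id] * [Item x]]]]]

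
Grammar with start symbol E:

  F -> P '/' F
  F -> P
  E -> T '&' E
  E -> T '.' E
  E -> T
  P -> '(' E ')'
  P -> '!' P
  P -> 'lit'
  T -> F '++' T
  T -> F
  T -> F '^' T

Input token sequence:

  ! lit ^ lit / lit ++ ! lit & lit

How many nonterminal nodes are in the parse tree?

[E [T [F [P ! [P lit]]] ^ [T [F [P lit] / [F [P lit]]] ++ [T [F [P ! [P lit]]]]]] & [E [T [F [P lit]]]]]

18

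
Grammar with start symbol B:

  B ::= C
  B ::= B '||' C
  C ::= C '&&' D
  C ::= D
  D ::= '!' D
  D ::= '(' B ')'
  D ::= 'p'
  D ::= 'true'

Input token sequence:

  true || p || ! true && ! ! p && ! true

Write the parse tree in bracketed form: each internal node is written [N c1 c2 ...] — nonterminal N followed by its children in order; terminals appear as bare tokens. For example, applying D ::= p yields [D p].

B
B || C
B || C || C
C || C || C
D || C || C
true || C || C
true || D || C
true || p || C
true || p || C && D
true || p || C && D && D
true || p || D && D && D
true || p || ! D && D && D
true || p || ! true && D && D
true || p || ! true && ! D && D
true || p || ! true && ! ! D && D
true || p || ! true && ! ! p && D
true || p || ! true && ! ! p && ! D
true || p || ! true && ! ! p && ! true

[B [B [B [C [D true]]] || [C [D p]]] || [C [C [C [D ! [D true]]] && [D ! [D ! [D p]]]] && [D ! [D true]]]]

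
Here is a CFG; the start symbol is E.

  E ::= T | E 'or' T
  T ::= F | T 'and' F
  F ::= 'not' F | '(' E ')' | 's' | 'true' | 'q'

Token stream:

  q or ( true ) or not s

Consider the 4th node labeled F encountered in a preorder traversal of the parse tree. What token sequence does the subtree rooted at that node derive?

not s

[E [E [E [T [F q]]] or [T [F ( [E [T [F true]]] )]]] or [T [F not [F s]]]]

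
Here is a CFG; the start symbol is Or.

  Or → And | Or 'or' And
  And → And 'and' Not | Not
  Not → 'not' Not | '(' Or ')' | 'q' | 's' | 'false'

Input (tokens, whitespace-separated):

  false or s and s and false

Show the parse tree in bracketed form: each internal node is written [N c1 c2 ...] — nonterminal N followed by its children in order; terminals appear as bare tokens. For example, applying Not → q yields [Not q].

Or
Or or And
And or And
Not or And
false or And
false or And and Not
false or And and Not and Not
false or Not and Not and Not
false or s and Not and Not
false or s and s and Not
false or s and s and false

[Or [Or [And [Not false]]] or [And [And [And [Not s]] and [Not s]] and [Not false]]]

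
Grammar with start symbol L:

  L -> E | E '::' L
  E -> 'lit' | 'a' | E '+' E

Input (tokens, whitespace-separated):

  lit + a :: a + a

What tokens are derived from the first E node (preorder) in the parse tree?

[L [E [E lit] + [E a]] :: [L [E [E a] + [E a]]]]

lit + a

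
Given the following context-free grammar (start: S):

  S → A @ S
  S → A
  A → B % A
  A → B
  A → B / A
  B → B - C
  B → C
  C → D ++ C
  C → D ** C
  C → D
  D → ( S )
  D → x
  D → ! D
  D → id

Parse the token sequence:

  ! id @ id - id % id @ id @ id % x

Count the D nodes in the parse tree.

8

[S [A [B [C [D ! [D id]]]]] @ [S [A [B [B [C [D id]]] - [C [D id]]] % [A [B [C [D id]]]]] @ [S [A [B [C [D id]]]] @ [S [A [B [C [D id]]] % [A [B [C [D x]]]]]]]]]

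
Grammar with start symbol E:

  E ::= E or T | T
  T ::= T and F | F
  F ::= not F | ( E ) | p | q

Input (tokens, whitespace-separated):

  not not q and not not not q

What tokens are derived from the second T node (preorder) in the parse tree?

[E [T [T [F not [F not [F q]]]] and [F not [F not [F not [F q]]]]]]

not not q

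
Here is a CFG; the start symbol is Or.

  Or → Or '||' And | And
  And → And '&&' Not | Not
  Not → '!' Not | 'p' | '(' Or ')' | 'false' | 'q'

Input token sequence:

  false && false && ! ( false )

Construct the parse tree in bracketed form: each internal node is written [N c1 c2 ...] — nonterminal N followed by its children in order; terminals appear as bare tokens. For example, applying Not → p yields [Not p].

[Or [And [And [And [Not false]] && [Not false]] && [Not ! [Not ( [Or [And [Not false]]] )]]]]

Or
And
And && Not
And && Not && Not
Not && Not && Not
false && Not && Not
false && false && Not
false && false && ! Not
false && false && ! ( Or )
false && false && ! ( And )
false && false && ! ( Not )
false && false && ! ( false )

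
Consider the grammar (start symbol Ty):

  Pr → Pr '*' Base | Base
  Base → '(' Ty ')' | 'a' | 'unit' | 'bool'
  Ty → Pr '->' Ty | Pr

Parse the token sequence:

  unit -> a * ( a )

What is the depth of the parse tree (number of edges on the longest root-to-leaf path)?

7

[Ty [Pr [Base unit]] -> [Ty [Pr [Pr [Base a]] * [Base ( [Ty [Pr [Base a]]] )]]]]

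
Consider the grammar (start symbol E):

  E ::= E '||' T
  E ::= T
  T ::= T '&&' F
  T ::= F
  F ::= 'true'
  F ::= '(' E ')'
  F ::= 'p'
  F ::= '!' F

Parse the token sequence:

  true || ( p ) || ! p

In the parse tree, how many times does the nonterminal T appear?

4

[E [E [E [T [F true]]] || [T [F ( [E [T [F p]]] )]]] || [T [F ! [F p]]]]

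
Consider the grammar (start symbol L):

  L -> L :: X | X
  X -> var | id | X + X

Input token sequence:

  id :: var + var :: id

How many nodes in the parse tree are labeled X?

[L [L [L [X id]] :: [X [X var] + [X var]]] :: [X id]]

5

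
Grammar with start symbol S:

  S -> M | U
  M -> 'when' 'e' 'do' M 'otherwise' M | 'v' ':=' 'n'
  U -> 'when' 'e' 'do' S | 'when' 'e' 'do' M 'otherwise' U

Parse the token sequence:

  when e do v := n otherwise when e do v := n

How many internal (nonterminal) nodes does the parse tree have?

6

[S [U when e do [M v := n] otherwise [U when e do [S [M v := n]]]]]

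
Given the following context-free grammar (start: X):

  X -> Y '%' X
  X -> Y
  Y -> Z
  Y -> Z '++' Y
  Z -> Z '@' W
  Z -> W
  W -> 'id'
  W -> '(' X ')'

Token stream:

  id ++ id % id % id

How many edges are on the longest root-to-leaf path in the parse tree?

[X [Y [Z [W id]] ++ [Y [Z [W id]]]] % [X [Y [Z [W id]]] % [X [Y [Z [W id]]]]]]

6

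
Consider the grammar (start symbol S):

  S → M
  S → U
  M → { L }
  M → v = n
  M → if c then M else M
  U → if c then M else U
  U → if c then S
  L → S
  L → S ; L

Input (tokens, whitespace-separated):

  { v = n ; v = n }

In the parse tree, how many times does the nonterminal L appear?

[S [M { [L [S [M v = n]] ; [L [S [M v = n]]]] }]]

2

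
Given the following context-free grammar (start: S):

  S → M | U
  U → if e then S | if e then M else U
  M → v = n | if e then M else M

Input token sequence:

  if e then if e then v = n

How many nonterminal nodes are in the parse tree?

6

[S [U if e then [S [U if e then [S [M v = n]]]]]]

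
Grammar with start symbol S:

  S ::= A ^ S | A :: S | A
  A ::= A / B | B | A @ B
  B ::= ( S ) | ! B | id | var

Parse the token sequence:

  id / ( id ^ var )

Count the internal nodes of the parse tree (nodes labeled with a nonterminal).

[S [A [A [B id]] / [B ( [S [A [B id]] ^ [S [A [B var]]]] )]]]

11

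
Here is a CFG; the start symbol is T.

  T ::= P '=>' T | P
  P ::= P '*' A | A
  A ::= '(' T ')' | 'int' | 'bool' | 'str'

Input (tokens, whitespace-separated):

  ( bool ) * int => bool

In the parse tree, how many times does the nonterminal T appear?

[T [P [P [A ( [T [P [A bool]]] )]] * [A int]] => [T [P [A bool]]]]

3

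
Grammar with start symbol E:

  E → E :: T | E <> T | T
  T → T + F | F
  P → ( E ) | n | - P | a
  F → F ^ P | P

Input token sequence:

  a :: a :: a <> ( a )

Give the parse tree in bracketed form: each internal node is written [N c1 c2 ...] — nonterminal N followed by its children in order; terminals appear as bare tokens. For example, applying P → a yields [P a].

[E [E [E [E [T [F [P a]]]] :: [T [F [P a]]]] :: [T [F [P a]]]] <> [T [F [P ( [E [T [F [P a]]]] )]]]]

E
E <> T
E :: T <> T
E :: T :: T <> T
T :: T :: T <> T
F :: T :: T <> T
P :: T :: T <> T
a :: T :: T <> T
a :: F :: T <> T
a :: P :: T <> T
a :: a :: T <> T
a :: a :: F <> T
a :: a :: P <> T
a :: a :: a <> T
a :: a :: a <> F
a :: a :: a <> P
a :: a :: a <> ( E )
a :: a :: a <> ( T )
a :: a :: a <> ( F )
a :: a :: a <> ( P )
a :: a :: a <> ( a )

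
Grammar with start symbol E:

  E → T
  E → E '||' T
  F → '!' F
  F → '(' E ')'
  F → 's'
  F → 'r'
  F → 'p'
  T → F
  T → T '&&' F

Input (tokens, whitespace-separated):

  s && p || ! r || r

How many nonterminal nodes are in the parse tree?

[E [E [E [T [T [F s]] && [F p]]] || [T [F ! [F r]]]] || [T [F r]]]

12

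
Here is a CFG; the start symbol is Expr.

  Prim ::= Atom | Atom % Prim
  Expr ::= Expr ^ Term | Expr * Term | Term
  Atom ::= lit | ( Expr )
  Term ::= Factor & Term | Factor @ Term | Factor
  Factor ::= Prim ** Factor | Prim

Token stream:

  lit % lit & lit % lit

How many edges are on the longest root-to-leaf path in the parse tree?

7

[Expr [Term [Factor [Prim [Atom lit] % [Prim [Atom lit]]]] & [Term [Factor [Prim [Atom lit] % [Prim [Atom lit]]]]]]]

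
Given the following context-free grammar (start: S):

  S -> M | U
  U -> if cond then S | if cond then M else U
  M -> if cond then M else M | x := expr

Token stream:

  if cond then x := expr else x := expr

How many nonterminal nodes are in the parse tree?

[S [M if cond then [M x := expr] else [M x := expr]]]

4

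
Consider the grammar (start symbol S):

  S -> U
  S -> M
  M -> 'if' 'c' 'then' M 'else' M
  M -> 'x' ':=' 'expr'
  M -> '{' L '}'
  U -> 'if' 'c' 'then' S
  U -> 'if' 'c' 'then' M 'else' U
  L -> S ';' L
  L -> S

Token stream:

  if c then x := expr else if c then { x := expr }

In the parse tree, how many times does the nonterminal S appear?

3

[S [U if c then [M x := expr] else [U if c then [S [M { [L [S [M x := expr]]] }]]]]]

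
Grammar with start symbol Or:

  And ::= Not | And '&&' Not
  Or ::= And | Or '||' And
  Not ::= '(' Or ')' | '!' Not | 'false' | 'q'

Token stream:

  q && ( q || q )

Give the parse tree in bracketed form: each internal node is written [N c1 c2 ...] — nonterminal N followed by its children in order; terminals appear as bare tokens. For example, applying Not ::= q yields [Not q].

[Or [And [And [Not q]] && [Not ( [Or [Or [And [Not q]]] || [And [Not q]]] )]]]

Or
And
And && Not
Not && Not
q && Not
q && ( Or )
q && ( Or || And )
q && ( And || And )
q && ( Not || And )
q && ( q || And )
q && ( q || Not )
q && ( q || q )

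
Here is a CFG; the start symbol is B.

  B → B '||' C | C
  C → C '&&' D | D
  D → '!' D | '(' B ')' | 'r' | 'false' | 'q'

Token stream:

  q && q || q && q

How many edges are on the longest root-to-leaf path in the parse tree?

[B [B [C [C [D q]] && [D q]]] || [C [C [D q]] && [D q]]]

5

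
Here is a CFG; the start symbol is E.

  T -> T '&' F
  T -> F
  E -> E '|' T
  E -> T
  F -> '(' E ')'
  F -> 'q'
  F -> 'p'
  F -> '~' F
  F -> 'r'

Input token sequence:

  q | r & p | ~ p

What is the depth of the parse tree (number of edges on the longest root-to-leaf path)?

[E [E [E [T [F q]]] | [T [T [F r]] & [F p]]] | [T [F ~ [F p]]]]

5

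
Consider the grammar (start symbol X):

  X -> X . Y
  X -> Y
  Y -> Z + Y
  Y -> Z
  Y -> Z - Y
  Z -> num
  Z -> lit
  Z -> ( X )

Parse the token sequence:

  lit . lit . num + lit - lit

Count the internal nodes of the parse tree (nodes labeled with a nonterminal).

13

[X [X [X [Y [Z lit]]] . [Y [Z lit]]] . [Y [Z num] + [Y [Z lit] - [Y [Z lit]]]]]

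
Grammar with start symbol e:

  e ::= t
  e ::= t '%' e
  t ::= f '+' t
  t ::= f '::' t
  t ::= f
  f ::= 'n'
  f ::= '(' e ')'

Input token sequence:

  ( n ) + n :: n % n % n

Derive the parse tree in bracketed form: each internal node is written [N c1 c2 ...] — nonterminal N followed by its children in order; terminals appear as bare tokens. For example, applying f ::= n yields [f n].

e
t % e
f + t % e
( e ) + t % e
( t ) + t % e
( f ) + t % e
( n ) + t % e
( n ) + f :: t % e
( n ) + n :: t % e
( n ) + n :: f % e
( n ) + n :: n % e
( n ) + n :: n % t % e
( n ) + n :: n % f % e
( n ) + n :: n % n % e
( n ) + n :: n % n % t
( n ) + n :: n % n % f
( n ) + n :: n % n % n

[e [t [f ( [e [t [f n]]] )] + [t [f n] :: [t [f n]]]] % [e [t [f n]] % [e [t [f n]]]]]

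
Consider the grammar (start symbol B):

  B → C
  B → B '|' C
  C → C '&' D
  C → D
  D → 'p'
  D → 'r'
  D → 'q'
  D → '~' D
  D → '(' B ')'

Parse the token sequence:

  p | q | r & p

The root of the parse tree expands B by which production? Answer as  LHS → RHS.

[B [B [B [C [D p]]] | [C [D q]]] | [C [C [D r]] & [D p]]]

B → B '|' C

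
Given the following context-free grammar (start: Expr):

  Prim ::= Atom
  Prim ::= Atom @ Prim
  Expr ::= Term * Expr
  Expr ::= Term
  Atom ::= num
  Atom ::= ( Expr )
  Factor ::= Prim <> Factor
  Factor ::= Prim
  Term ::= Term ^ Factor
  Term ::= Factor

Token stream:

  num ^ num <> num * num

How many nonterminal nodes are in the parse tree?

17

[Expr [Term [Term [Factor [Prim [Atom num]]]] ^ [Factor [Prim [Atom num]] <> [Factor [Prim [Atom num]]]]] * [Expr [Term [Factor [Prim [Atom num]]]]]]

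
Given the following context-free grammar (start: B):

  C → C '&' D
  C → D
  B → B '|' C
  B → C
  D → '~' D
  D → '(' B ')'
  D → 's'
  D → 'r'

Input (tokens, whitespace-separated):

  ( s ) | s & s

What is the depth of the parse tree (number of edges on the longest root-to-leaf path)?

7

[B [B [C [D ( [B [C [D s]]] )]]] | [C [C [D s]] & [D s]]]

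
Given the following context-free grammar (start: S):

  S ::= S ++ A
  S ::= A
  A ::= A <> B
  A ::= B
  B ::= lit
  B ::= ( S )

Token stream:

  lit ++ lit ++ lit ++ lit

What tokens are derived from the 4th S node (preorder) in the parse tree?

[S [S [S [S [A [B lit]]] ++ [A [B lit]]] ++ [A [B lit]]] ++ [A [B lit]]]

lit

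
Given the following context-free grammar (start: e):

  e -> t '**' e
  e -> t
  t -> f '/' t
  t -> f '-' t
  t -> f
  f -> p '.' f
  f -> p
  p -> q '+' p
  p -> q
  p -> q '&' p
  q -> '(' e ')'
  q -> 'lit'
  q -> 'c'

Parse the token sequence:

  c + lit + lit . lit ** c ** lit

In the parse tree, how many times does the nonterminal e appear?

3

[e [t [f [p [q c] + [p [q lit] + [p [q lit]]]] . [f [p [q lit]]]]] ** [e [t [f [p [q c]]]] ** [e [t [f [p [q lit]]]]]]]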